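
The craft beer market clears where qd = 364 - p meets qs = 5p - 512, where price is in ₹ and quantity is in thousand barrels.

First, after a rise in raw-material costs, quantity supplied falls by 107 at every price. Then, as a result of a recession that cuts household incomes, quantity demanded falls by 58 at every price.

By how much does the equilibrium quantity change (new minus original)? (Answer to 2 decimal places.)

Original equilibrium: 364 - p = 5p - 512 gives 876 = 6p, so p = 146 and q = 218.
With the change applied: demand qd = 306 - p, supply qs = 5p - 619.
Equate the new curves: 306 - p = 5p - 619, giving 925 = 6p, p = 925/6 ≈ 154.1667, q = 911/6 ≈ 151.8333.
Δq = 151.8333 − 218 = -66.17.

-66.17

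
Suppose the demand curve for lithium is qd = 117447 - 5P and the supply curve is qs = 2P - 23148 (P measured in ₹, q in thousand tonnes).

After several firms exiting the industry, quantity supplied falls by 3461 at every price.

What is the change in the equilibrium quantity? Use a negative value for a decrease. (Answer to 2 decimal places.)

Initially, 117447 - 5P = 2P - 23148, so 140595 = 7P and P = 20085, q = 17022.
The shock moves the curves to qd = 117447 - 5P and qs = 2P - 26609.
Equate the new curves: 117447 - 5P = 2P - 26609, giving 144056 = 7P, P = 144056/7 ≈ 20579.4286, q = 101849/7 ≈ 14549.8571.
Δq = 14549.8571 − 17022 = -2472.14.

-2472.14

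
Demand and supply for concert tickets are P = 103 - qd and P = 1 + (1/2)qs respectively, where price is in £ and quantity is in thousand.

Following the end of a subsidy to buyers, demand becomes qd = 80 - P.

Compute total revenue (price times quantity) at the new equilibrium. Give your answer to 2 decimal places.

1439.56

Solve the original market: 103 - P = 2P - 2, hence P = 35 and q = 68.
The new curves are qd = 80 - P (demand) and qs = 2P - 2 (supply).
Equate the new curves: 80 - P = 2P - 2, giving 82 = 3P, P = 82/3 ≈ 27.3333, q = 158/3 ≈ 52.6667.
New expenditure = 27.3333 × 52.6667 = 1439.56.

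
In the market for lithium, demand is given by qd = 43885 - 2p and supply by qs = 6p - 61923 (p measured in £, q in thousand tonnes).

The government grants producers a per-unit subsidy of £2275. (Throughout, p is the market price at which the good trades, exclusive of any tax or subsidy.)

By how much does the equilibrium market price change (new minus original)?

Before the shock: 43885 - 2p = 6p - 61923 ⇒ 105808 = 8p ⇒ p = 13226, q = 17433.
Since sellers receive the price plus the subsidy, the effective supply curve becomes qs = 6p - 48273.
Clearing the new market: 43885 - 2p = 6p - 48273, so p = 11519.75 and q = 20845.5.
Δp = 11519.75 − 13226 = -1706.25.

-1706.25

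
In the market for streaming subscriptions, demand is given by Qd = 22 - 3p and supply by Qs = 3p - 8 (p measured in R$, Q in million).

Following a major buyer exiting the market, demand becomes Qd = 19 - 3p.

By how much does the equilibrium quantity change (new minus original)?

-1.5

Before the shock: 22 - 3p = 3p - 8 ⇒ 30 = 6p ⇒ p = 5, Q = 7.
After the shift, demand is Qd = 19 - 3p and supply is Qs = 3p - 8.
New equilibrium: 19 - 3p = 3p - 8 ⇒ 27 = 6p ⇒ p = 4.5, Q = 5.5.
ΔQ = 5.5 − 7 = -1.5.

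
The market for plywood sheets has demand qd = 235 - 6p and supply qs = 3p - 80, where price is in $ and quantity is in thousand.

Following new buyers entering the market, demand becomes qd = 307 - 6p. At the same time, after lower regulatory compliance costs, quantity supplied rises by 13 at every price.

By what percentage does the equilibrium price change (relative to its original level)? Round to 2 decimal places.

Initially, 235 - 6p = 3p - 80, so 315 = 9p and p = 35, q = 25.
The shock moves the curves to qd = 307 - 6p and qs = 3p - 67.
New equilibrium: 307 - 6p = 3p - 67 ⇒ 374 = 9p ⇒ p = 374/9 ≈ 41.5556, q = 173/3 ≈ 57.6667.
%Δp = (41.5556 − 35) / 35 × 100 = +18.73%.

+18.73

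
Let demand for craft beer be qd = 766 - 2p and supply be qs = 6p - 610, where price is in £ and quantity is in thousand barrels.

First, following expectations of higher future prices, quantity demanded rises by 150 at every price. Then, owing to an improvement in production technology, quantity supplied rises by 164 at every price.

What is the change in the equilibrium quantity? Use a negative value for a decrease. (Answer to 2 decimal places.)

+153.50

Initially, 766 - 2p = 6p - 610, so 1376 = 8p and p = 172, q = 422.
The shock moves the curves to qd = 916 - 2p and qs = 6p - 446.
Clearing the new market: 916 - 2p = 6p - 446, so p = 170.25 and q = 575.5.
Δq = 575.5 − 422 = +153.50.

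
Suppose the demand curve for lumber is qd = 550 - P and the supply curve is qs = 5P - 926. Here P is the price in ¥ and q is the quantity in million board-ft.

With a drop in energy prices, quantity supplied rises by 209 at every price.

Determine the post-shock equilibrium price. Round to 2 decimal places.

Before the shock: 550 - P = 5P - 926 ⇒ 1476 = 6P ⇒ P = 246, q = 304.
With the change applied: demand qd = 550 - P, supply qs = 5P - 717.
Equate the new curves: 550 - P = 5P - 717, giving 1267 = 6P, P = 1267/6 ≈ 211.1667, q = 2033/6 ≈ 338.8333.

211.17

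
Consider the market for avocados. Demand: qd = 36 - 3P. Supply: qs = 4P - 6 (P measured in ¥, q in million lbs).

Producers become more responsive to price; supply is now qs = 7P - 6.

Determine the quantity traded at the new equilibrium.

23.4

Original equilibrium: 36 - 3P = 4P - 6 gives 42 = 7P, so P = 6 and q = 18.
With the change applied: demand qd = 36 - 3P, supply qs = 7P - 6.
Equate the new curves: 36 - 3P = 7P - 6, giving 42 = 10P, P = 4.2, q = 23.4.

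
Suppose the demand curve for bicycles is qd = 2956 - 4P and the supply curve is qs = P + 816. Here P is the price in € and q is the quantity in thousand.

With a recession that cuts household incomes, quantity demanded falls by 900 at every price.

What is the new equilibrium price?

Before the shock: 2956 - 4P = P + 816 ⇒ 2140 = 5P ⇒ P = 428, q = 1244.
With the change applied: demand qd = 2056 - 4P, supply qs = P + 816.
Equate the new curves: 2056 - 4P = P + 816, giving 1240 = 5P, P = 248, q = 1064.

248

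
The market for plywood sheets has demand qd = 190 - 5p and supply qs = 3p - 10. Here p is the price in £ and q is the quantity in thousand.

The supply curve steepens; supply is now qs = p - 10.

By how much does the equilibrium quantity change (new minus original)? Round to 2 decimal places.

-41.67

Solve the original market: 190 - 5p = 3p - 10, hence p = 25 and q = 65.
The shock moves the curves to qd = 190 - 5p and qs = p - 10.
Equate the new curves: 190 - 5p = p - 10, giving 200 = 6p, p = 100/3 ≈ 33.3333, q = 70/3 ≈ 23.3333.
Δq = 23.3333 − 65 = -41.67.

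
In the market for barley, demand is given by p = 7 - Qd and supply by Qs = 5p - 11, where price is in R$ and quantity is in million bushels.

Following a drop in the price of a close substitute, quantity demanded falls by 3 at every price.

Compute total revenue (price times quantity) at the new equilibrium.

3.75

Original equilibrium: 7 - p = 5p - 11 gives 18 = 6p, so p = 3 and Q = 4.
With the change applied: demand Qd = 4 - p, supply Qs = 5p - 11.
Clearing the new market: 4 - p = 5p - 11, so p = 2.5 and Q = 1.5.
New expenditure = 2.5 × 1.5 = 3.75.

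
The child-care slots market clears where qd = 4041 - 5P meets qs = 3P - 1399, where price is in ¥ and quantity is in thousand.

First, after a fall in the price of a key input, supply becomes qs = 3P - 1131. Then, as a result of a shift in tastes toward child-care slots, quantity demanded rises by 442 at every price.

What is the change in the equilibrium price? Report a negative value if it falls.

+21.75

Solve the original market: 4041 - 5P = 3P - 1399, hence P = 680 and q = 641.
The new curves are qd = 4483 - 5P (demand) and qs = 3P - 1131 (supply).
Equate the new curves: 4483 - 5P = 3P - 1131, giving 5614 = 8P, P = 701.75, q = 974.25.
ΔP = 701.75 − 680 = +21.75.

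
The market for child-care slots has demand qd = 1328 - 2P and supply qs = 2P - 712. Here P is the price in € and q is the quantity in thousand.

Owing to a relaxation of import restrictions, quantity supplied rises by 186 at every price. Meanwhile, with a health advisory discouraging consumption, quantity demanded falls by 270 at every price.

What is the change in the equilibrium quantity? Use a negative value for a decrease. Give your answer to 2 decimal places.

-42.00

Before the shock: 1328 - 2P = 2P - 712 ⇒ 2040 = 4P ⇒ P = 510, q = 308.
The shock moves the curves to qd = 1058 - 2P and qs = 2P - 526.
Setting them equal: 1058 - 2P = 2P - 526 → 1584 = 4P, so P = 396 and q = 266.
Δq = 266 − 308 = -42.00.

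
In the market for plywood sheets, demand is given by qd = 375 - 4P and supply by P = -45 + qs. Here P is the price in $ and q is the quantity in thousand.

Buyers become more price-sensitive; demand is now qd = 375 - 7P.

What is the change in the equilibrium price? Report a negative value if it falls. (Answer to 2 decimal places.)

-24.75

Solve the original market: 375 - 4P = P + 45, hence P = 66 and q = 111.
The new curves are qd = 375 - 7P (demand) and qs = P + 45 (supply).
Equate the new curves: 375 - 7P = P + 45, giving 330 = 8P, P = 41.25, q = 86.25.
ΔP = 41.25 − 66 = -24.75.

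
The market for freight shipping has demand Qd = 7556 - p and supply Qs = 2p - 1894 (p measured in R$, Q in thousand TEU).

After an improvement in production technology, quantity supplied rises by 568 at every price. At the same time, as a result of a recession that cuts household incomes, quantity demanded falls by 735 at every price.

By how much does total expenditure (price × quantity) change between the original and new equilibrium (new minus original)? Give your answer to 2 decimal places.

-2730183.11

Initially, 7556 - p = 2p - 1894, so 9450 = 3p and p = 3150, Q = 4406.
With the change applied: demand Qd = 6821 - p, supply Qs = 2p - 1326.
Equate the new curves: 6821 - p = 2p - 1326, giving 8147 = 3p, p = 8147/3 ≈ 2715.6667, Q = 12316/3 ≈ 4105.3333.
Expenditure moves from 3150×4406 = 13878900 to 2715.6667×4105.3333 = 11148716.8889; change = -2730183.11.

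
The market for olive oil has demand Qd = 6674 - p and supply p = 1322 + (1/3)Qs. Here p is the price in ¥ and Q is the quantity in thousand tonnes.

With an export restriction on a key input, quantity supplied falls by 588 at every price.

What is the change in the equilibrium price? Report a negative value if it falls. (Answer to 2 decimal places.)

Initially, 6674 - p = 3p - 3966, so 10640 = 4p and p = 2660, Q = 4014.
The new curves are Qd = 6674 - p (demand) and Qs = 3p - 4554 (supply).
Setting them equal: 6674 - p = 3p - 4554 → 11228 = 4p, so p = 2807 and Q = 3867.
Δp = 2807 − 2660 = +147.00.

+147.00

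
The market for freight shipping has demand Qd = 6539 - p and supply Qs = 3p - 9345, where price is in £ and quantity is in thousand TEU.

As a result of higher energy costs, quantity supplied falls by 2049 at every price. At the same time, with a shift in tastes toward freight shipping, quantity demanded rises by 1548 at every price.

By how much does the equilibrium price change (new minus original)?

Initially, 6539 - p = 3p - 9345, so 15884 = 4p and p = 3971, Q = 2568.
The new curves are Qd = 8087 - p (demand) and Qs = 3p - 11394 (supply).
Clearing the new market: 8087 - p = 3p - 11394, so p = 4870.25 and Q = 3216.75.
Δp = 4870.25 − 3971 = +899.25.

+899.25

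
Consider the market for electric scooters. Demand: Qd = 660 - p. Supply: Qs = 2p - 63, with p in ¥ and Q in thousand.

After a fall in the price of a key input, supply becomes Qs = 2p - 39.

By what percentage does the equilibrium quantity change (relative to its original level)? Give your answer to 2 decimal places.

+1.91

Solve the original market: 660 - p = 2p - 63, hence p = 241 and Q = 419.
After the shift, demand is Qd = 660 - p and supply is Qs = 2p - 39.
Clearing the new market: 660 - p = 2p - 39, so p = 233 and Q = 427.
%ΔQ = (427 − 419) / 419 × 100 = +1.91%.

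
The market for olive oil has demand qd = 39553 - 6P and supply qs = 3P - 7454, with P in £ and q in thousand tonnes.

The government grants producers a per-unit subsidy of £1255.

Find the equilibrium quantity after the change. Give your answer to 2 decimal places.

10725.00

Initially, 39553 - 6P = 3P - 7454, so 47007 = 9P and P = 5223, q = 8215.
Since sellers receive the price plus the subsidy, the effective supply curve becomes qs = 3P - 3689.
Equate the new curves: 39553 - 6P = 3P - 3689, giving 43242 = 9P, P = 14414/3 ≈ 4804.6667, q = 10725.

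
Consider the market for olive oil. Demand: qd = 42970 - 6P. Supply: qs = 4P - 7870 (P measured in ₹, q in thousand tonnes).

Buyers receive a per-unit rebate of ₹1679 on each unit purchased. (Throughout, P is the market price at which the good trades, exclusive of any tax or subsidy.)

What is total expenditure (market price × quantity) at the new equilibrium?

100481297.84

Original equilibrium: 42970 - 6P = 4P - 7870 gives 50840 = 10P, so P = 5084 and q = 12466.
Since buyers' out-of-pocket price is the market price minus the rebate, the effective demand curve becomes qd = 53044 - 6P.
New equilibrium: 53044 - 6P = 4P - 7870 ⇒ 60914 = 10P ⇒ P = 6091.4, q = 16495.6.
New expenditure = 6091.4 × 16495.6 = 100481297.84.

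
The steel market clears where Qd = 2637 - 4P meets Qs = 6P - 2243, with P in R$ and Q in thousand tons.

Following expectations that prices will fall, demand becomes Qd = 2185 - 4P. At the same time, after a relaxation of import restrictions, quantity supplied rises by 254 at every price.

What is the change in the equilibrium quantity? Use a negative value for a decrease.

-169.6

Solve the original market: 2637 - 4P = 6P - 2243, hence P = 488 and Q = 685.
After the shift, demand is Qd = 2185 - 4P and supply is Qs = 6P - 1989.
Setting them equal: 2185 - 4P = 6P - 1989 → 4174 = 10P, so P = 417.4 and Q = 515.4.
ΔQ = 515.4 − 685 = -169.6.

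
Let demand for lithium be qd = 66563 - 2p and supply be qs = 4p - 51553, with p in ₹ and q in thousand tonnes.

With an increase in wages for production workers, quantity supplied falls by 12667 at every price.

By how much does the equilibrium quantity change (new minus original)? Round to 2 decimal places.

-4222.33

Solve the original market: 66563 - 2p = 4p - 51553, hence p = 19686 and q = 27191.
The new curves are qd = 66563 - 2p (demand) and qs = 4p - 64220 (supply).
Equate the new curves: 66563 - 2p = 4p - 64220, giving 130783 = 6p, p = 130783/6 ≈ 21797.1667, q = 68906/3 ≈ 22968.6667.
Δq = 22968.6667 − 27191 = -4222.33.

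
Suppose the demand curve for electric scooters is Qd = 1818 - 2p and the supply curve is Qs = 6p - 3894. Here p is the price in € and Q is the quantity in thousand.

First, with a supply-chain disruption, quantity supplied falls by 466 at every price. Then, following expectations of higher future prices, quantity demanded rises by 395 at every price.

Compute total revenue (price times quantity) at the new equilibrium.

Original equilibrium: 1818 - 2p = 6p - 3894 gives 5712 = 8p, so p = 714 and Q = 390.
After the shift, demand is Qd = 2213 - 2p and supply is Qs = 6p - 4360.
Setting them equal: 2213 - 2p = 6p - 4360 → 6573 = 8p, so p = 821.625 and Q = 569.75.
New expenditure = 821.625 × 569.75 = 468120.84375.

468120.84375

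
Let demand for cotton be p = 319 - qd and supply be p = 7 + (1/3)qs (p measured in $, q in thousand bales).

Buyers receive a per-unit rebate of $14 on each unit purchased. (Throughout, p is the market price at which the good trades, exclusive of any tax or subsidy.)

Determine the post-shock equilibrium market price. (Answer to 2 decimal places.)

Initially, 319 - p = 3p - 21, so 340 = 4p and p = 85, q = 234.
Since buyers' out-of-pocket price is the market price minus the rebate, the effective demand curve becomes qd = 333 - p.
Clearing the new market: 333 - p = 3p - 21, so p = 88.5 and q = 244.5.

88.50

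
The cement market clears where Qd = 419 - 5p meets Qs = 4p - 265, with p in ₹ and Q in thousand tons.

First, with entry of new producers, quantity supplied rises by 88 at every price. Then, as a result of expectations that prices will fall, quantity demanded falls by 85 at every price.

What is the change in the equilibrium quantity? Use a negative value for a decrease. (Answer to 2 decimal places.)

+11.11

Original equilibrium: 419 - 5p = 4p - 265 gives 684 = 9p, so p = 76 and Q = 39.
With the change applied: demand Qd = 334 - 5p, supply Qs = 4p - 177.
Setting them equal: 334 - 5p = 4p - 177 → 511 = 9p, so p = 511/9 ≈ 56.7778 and Q = 451/9 ≈ 50.1111.
ΔQ = 50.1111 − 39 = +11.11.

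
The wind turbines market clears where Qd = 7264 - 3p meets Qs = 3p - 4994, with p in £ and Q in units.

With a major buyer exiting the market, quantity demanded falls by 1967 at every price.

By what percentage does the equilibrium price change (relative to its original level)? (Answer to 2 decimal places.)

Initially, 7264 - 3p = 3p - 4994, so 12258 = 6p and p = 2043, Q = 1135.
After the shift, demand is Qd = 5297 - 3p and supply is Qs = 3p - 4994.
Equate the new curves: 5297 - 3p = 3p - 4994, giving 10291 = 6p, p = 10291/6 ≈ 1715.1667, Q = 151.5.
%Δp = (1715.1667 − 2043) / 2043 × 100 = -16.05%.

-16.05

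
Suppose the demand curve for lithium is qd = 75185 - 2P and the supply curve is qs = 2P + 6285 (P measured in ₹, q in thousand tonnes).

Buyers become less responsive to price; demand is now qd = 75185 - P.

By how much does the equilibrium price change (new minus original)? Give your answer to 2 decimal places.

+5741.67

Original equilibrium: 75185 - 2P = 2P + 6285 gives 68900 = 4P, so P = 17225 and q = 40735.
The new curves are qd = 75185 - P (demand) and qs = 2P + 6285 (supply).
Setting them equal: 75185 - P = 2P + 6285 → 68900 = 3P, so P = 68900/3 ≈ 22966.6667 and q = 156655/3 ≈ 52218.3333.
ΔP = 22966.6667 − 17225 = +5741.67.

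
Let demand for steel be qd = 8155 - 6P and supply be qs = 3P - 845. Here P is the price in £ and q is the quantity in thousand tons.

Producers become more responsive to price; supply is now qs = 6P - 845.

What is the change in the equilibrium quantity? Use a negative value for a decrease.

+1500

Before the shock: 8155 - 6P = 3P - 845 ⇒ 9000 = 9P ⇒ P = 1000, q = 2155.
The new curves are qd = 8155 - 6P (demand) and qs = 6P - 845 (supply).
New equilibrium: 8155 - 6P = 6P - 845 ⇒ 9000 = 12P ⇒ P = 750, q = 3655.
Δq = 3655 − 2155 = +1500.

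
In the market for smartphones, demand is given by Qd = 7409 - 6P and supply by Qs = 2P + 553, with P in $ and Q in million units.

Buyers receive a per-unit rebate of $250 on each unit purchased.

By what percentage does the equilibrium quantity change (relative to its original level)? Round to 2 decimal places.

+16.54

Solve the original market: 7409 - 6P = 2P + 553, hence P = 857 and Q = 2267.
Since buyers' out-of-pocket price is the market price minus the rebate, the effective demand curve becomes Qd = 8909 - 6P.
Equate the new curves: 8909 - 6P = 2P + 553, giving 8356 = 8P, P = 1044.5, Q = 2642.
%ΔQ = (2642 − 2267) / 2267 × 100 = +16.54%.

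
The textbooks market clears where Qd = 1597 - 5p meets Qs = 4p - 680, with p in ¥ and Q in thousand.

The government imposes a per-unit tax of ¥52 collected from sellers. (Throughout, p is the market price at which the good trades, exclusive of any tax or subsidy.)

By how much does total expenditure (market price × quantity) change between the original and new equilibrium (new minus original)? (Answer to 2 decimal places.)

Initially, 1597 - 5p = 4p - 680, so 2277 = 9p and p = 253, Q = 332.
Since sellers keep the price net of the tax, the effective supply curve becomes Qs = 4p - 888.
Setting them equal: 1597 - 5p = 4p - 888 → 2485 = 9p, so p = 2485/9 ≈ 276.1111 and Q = 1948/9 ≈ 216.4444.
Expenditure moves from 253×332 = 83996 to 276.1111×216.4444 = 59762.7160; change = -24233.28.

-24233.28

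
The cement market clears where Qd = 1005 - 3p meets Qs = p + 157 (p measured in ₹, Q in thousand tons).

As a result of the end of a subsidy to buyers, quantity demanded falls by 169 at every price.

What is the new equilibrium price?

Before the shock: 1005 - 3p = p + 157 ⇒ 848 = 4p ⇒ p = 212, Q = 369.
The new curves are Qd = 836 - 3p (demand) and Qs = p + 157 (supply).
New equilibrium: 836 - 3p = p + 157 ⇒ 679 = 4p ⇒ p = 169.75, Q = 326.75.

169.75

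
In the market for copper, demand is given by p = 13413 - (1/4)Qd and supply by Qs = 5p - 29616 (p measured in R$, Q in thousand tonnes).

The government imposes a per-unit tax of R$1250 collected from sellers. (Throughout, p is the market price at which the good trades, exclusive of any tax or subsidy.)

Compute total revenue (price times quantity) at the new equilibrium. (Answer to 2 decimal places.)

137919608.99

Before the shock: 53652 - 4p = 5p - 29616 ⇒ 83268 = 9p ⇒ p = 9252, Q = 16644.
Since sellers keep the price net of the tax, the effective supply curve becomes Qs = 5p - 35866.
Equate the new curves: 53652 - 4p = 5p - 35866, giving 89518 = 9p, p = 89518/9 ≈ 9946.4444, Q = 124796/9 ≈ 13866.2222.
New expenditure = 9946.4444 × 13866.2222 = 137919608.99.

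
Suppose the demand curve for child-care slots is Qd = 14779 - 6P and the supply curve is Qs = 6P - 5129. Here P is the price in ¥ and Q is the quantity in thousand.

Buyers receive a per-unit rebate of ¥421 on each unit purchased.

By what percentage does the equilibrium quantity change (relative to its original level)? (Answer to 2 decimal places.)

Before the shock: 14779 - 6P = 6P - 5129 ⇒ 19908 = 12P ⇒ P = 1659, Q = 4825.
Since buyers' out-of-pocket price is the market price minus the rebate, the effective demand curve becomes Qd = 17305 - 6P.
Equate the new curves: 17305 - 6P = 6P - 5129, giving 22434 = 12P, P = 1869.5, Q = 6088.
%ΔQ = (6088 − 4825) / 4825 × 100 = +26.18%.

+26.18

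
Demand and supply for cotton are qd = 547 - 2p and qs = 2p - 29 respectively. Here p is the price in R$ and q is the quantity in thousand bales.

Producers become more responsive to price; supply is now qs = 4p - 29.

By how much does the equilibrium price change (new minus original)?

Before the shock: 547 - 2p = 2p - 29 ⇒ 576 = 4p ⇒ p = 144, q = 259.
After the shift, demand is qd = 547 - 2p and supply is qs = 4p - 29.
Setting them equal: 547 - 2p = 4p - 29 → 576 = 6p, so p = 96 and q = 355.
Δp = 96 − 144 = -48.

-48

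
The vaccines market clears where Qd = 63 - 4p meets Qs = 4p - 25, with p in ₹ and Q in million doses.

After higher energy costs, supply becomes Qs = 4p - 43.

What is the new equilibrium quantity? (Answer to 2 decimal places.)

10.00

Initially, 63 - 4p = 4p - 25, so 88 = 8p and p = 11, Q = 19.
After the shift, demand is Qd = 63 - 4p and supply is Qs = 4p - 43.
Clearing the new market: 63 - 4p = 4p - 43, so p = 13.25 and Q = 10.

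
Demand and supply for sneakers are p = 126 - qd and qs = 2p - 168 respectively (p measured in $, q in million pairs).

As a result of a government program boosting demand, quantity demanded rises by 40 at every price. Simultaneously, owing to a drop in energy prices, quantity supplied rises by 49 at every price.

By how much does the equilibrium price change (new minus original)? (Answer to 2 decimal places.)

-3.00

Original equilibrium: 126 - p = 2p - 168 gives 294 = 3p, so p = 98 and q = 28.
The shock moves the curves to qd = 166 - p and qs = 2p - 119.
Equate the new curves: 166 - p = 2p - 119, giving 285 = 3p, p = 95, q = 71.
Δp = 95 − 98 = -3.00.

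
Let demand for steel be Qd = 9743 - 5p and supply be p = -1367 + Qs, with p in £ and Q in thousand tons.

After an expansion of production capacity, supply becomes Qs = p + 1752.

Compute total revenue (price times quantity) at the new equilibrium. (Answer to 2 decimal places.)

Original equilibrium: 9743 - 5p = p + 1367 gives 8376 = 6p, so p = 1396 and Q = 2763.
With the change applied: demand Qd = 9743 - 5p, supply Qs = p + 1752.
Clearing the new market: 9743 - 5p = p + 1752, so p = 7991/6 ≈ 1331.8333 and Q = 18503/6 ≈ 3083.8333.
New expenditure = 1331.8333 × 3083.8333 = 4107152.03.

4107152.03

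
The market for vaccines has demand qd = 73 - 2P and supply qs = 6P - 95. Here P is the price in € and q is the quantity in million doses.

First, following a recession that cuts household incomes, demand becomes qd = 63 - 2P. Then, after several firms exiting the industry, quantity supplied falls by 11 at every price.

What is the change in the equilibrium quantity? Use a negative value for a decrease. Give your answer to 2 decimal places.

-10.25

Initially, 73 - 2P = 6P - 95, so 168 = 8P and P = 21, q = 31.
After the shift, demand is qd = 63 - 2P and supply is qs = 6P - 106.
Equate the new curves: 63 - 2P = 6P - 106, giving 169 = 8P, P = 21.125, q = 20.75.
Δq = 20.75 − 31 = -10.25.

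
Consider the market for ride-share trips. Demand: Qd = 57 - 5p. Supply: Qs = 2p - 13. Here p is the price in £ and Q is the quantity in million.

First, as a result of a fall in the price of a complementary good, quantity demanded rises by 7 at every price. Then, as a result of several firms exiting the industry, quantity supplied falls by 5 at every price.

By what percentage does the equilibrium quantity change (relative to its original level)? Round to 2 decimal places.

Original equilibrium: 57 - 5p = 2p - 13 gives 70 = 7p, so p = 10 and Q = 7.
The new curves are Qd = 64 - 5p (demand) and Qs = 2p - 18 (supply).
Equate the new curves: 64 - 5p = 2p - 18, giving 82 = 7p, p = 82/7 ≈ 11.7143, Q = 38/7 ≈ 5.4286.
%ΔQ = (5.4286 − 7) / 7 × 100 = -22.45%.

-22.45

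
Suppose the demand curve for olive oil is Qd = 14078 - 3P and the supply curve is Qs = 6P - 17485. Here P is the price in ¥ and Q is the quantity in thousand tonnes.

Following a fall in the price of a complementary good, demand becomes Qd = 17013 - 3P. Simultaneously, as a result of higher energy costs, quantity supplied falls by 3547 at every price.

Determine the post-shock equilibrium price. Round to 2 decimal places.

Before the shock: 14078 - 3P = 6P - 17485 ⇒ 31563 = 9P ⇒ P = 3507, Q = 3557.
The shock moves the curves to Qd = 17013 - 3P and Qs = 6P - 21032.
New equilibrium: 17013 - 3P = 6P - 21032 ⇒ 38045 = 9P ⇒ P = 38045/9 ≈ 4227.2222, Q = 12994/3 ≈ 4331.3333.

4227.22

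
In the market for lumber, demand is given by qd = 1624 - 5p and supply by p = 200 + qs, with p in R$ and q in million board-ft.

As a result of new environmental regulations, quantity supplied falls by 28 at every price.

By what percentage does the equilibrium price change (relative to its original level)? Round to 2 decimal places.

+1.54

Solve the original market: 1624 - 5p = p - 200, hence p = 304 and q = 104.
The new curves are qd = 1624 - 5p (demand) and qs = p - 228 (supply).
New equilibrium: 1624 - 5p = p - 228 ⇒ 1852 = 6p ⇒ p = 926/3 ≈ 308.6667, q = 242/3 ≈ 80.6667.
%Δp = (308.6667 − 304) / 304 × 100 = +1.54%.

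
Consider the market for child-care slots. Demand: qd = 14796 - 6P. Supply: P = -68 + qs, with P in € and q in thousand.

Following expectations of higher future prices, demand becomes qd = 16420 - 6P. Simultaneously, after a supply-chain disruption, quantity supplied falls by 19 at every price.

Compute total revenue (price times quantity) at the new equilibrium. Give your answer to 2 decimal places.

5584181.51

Solve the original market: 14796 - 6P = P + 68, hence P = 2104 and q = 2172.
The shock moves the curves to qd = 16420 - 6P and qs = P + 49.
Clearing the new market: 16420 - 6P = P + 49, so P = 16371/7 ≈ 2338.7143 and q = 16714/7 ≈ 2387.7143.
New expenditure = 2338.7143 × 2387.7143 = 5584181.51.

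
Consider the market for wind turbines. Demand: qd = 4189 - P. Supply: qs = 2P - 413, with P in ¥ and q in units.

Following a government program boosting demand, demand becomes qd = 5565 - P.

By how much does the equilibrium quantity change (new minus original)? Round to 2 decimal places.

Original equilibrium: 4189 - P = 2P - 413 gives 4602 = 3P, so P = 1534 and q = 2655.
The shock moves the curves to qd = 5565 - P and qs = 2P - 413.
Setting them equal: 5565 - P = 2P - 413 → 5978 = 3P, so P = 5978/3 ≈ 1992.6667 and q = 10717/3 ≈ 3572.3333.
Δq = 3572.3333 − 2655 = +917.33.

+917.33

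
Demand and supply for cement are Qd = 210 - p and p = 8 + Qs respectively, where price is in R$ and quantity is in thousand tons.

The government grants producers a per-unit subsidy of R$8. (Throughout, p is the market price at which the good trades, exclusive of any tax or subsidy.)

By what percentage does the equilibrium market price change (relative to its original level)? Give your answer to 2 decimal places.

-3.67

Before the shock: 210 - p = p - 8 ⇒ 218 = 2p ⇒ p = 109, Q = 101.
Since sellers receive the price plus the subsidy, the effective supply curve becomes Qs = p.
Equate the new curves: 210 - p = p, giving 210 = 2p, p = 105, Q = 105.
%Δp = (105 − 109) / 109 × 100 = -3.67%.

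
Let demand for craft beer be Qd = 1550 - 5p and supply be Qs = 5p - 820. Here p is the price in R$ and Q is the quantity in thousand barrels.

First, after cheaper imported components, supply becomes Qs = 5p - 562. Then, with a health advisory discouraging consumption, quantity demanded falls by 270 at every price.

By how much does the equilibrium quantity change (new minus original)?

Before the shock: 1550 - 5p = 5p - 820 ⇒ 2370 = 10p ⇒ p = 237, Q = 365.
After the shift, demand is Qd = 1280 - 5p and supply is Qs = 5p - 562.
Equate the new curves: 1280 - 5p = 5p - 562, giving 1842 = 10p, p = 184.2, Q = 359.
ΔQ = 359 − 365 = -6.

-6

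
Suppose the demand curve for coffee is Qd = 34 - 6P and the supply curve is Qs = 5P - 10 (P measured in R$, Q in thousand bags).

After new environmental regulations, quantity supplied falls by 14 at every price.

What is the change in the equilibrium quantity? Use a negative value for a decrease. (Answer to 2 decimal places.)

Before the shock: 34 - 6P = 5P - 10 ⇒ 44 = 11P ⇒ P = 4, Q = 10.
After the shift, demand is Qd = 34 - 6P and supply is Qs = 5P - 24.
Equate the new curves: 34 - 6P = 5P - 24, giving 58 = 11P, P = 58/11 ≈ 5.2727, Q = 26/11 ≈ 2.3636.
ΔQ = 2.3636 − 10 = -7.64.

-7.64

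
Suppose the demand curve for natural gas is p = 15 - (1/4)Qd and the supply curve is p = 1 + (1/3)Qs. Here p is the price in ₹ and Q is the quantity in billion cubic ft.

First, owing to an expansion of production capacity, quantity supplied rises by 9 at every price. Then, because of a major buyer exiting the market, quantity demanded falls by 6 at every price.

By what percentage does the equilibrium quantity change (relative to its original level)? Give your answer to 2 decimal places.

Solve the original market: 60 - 4p = 3p - 3, hence p = 9 and Q = 24.
The shock moves the curves to Qd = 54 - 4p and Qs = 3p + 6.
Clearing the new market: 54 - 4p = 3p + 6, so p = 48/7 ≈ 6.8571 and Q = 186/7 ≈ 26.5714.
%ΔQ = (26.5714 − 24) / 24 × 100 = +10.71%.

+10.71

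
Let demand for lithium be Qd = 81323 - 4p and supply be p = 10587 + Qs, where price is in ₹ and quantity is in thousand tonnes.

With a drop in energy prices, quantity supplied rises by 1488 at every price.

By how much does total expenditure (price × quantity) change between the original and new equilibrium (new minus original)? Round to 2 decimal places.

Original equilibrium: 81323 - 4p = p - 10587 gives 91910 = 5p, so p = 18382 and Q = 7795.
After the shift, demand is Qd = 81323 - 4p and supply is Qs = p - 9099.
New equilibrium: 81323 - 4p = p - 9099 ⇒ 90422 = 5p ⇒ p = 18084.4, Q = 8985.4.
Expenditure moves from 18382×7795 = 143287690 to 18084.4×8985.4 = 162495567.76; change = +19207877.76.

+19207877.76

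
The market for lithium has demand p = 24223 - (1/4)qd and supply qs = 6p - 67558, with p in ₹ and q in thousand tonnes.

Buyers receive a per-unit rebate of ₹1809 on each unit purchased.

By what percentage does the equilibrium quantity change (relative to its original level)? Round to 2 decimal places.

+13.95

Original equilibrium: 96892 - 4p = 6p - 67558 gives 164450 = 10p, so p = 16445 and q = 31112.
Since buyers' out-of-pocket price is the market price minus the rebate, the effective demand curve becomes qd = 104128 - 4p.
Equate the new curves: 104128 - 4p = 6p - 67558, giving 171686 = 10p, p = 17168.6, q = 35453.6.
%Δq = (35453.6 − 31112) / 31112 × 100 = +13.95%.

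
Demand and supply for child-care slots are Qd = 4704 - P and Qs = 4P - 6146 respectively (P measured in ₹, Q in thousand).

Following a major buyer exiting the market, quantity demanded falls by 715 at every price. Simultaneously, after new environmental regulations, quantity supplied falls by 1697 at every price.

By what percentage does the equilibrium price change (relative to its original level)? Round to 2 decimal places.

Solve the original market: 4704 - P = 4P - 6146, hence P = 2170 and Q = 2534.
After the shift, demand is Qd = 3989 - P and supply is Qs = 4P - 7843.
Setting them equal: 3989 - P = 4P - 7843 → 11832 = 5P, so P = 2366.4 and Q = 1622.6.
%ΔP = (2366.4 − 2170) / 2170 × 100 = +9.05%.

+9.05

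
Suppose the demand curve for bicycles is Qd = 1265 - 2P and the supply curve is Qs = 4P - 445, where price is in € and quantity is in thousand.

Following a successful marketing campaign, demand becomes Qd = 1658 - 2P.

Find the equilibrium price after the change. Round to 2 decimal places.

Before the shock: 1265 - 2P = 4P - 445 ⇒ 1710 = 6P ⇒ P = 285, Q = 695.
The new curves are Qd = 1658 - 2P (demand) and Qs = 4P - 445 (supply).
Equate the new curves: 1658 - 2P = 4P - 445, giving 2103 = 6P, P = 350.5, Q = 957.

350.50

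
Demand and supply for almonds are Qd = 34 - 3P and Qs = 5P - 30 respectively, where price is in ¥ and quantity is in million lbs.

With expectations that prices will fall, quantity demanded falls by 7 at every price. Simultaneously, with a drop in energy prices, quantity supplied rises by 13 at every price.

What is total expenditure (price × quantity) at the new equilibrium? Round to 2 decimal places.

Solve the original market: 34 - 3P = 5P - 30, hence P = 8 and Q = 10.
With the change applied: demand Qd = 27 - 3P, supply Qs = 5P - 17.
Setting them equal: 27 - 3P = 5P - 17 → 44 = 8P, so P = 5.5 and Q = 10.5.
New expenditure = 5.5 × 10.5 = 57.75.

57.75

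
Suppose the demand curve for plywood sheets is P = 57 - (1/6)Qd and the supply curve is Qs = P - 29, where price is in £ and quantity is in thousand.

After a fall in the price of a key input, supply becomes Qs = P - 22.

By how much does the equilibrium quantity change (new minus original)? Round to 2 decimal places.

Original equilibrium: 342 - 6P = P - 29 gives 371 = 7P, so P = 53 and Q = 24.
After the shift, demand is Qd = 342 - 6P and supply is Qs = P - 22.
Setting them equal: 342 - 6P = P - 22 → 364 = 7P, so P = 52 and Q = 30.
ΔQ = 30 − 24 = +6.00.

+6.00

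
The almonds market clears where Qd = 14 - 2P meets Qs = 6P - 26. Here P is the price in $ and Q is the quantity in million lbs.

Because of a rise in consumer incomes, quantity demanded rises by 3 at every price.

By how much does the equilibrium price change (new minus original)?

+0.375

Original equilibrium: 14 - 2P = 6P - 26 gives 40 = 8P, so P = 5 and Q = 4.
After the shift, demand is Qd = 17 - 2P and supply is Qs = 6P - 26.
Setting them equal: 17 - 2P = 6P - 26 → 43 = 8P, so P = 5.375 and Q = 6.25.
ΔP = 5.375 − 5 = +0.375.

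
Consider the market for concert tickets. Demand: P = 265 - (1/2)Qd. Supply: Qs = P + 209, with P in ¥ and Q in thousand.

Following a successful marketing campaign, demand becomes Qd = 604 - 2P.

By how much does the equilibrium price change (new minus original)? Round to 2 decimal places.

Original equilibrium: 530 - 2P = P + 209 gives 321 = 3P, so P = 107 and Q = 316.
The shock moves the curves to Qd = 604 - 2P and Qs = P + 209.
Setting them equal: 604 - 2P = P + 209 → 395 = 3P, so P = 395/3 ≈ 131.6667 and Q = 1022/3 ≈ 340.6667.
ΔP = 131.6667 − 107 = +24.67.

+24.67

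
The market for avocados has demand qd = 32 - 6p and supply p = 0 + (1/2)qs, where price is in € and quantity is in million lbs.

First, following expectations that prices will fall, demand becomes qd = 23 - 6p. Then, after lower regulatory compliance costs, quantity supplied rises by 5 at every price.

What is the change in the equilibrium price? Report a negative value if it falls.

-1.75

Initially, 32 - 6p = 2p, so 32 = 8p and p = 4, q = 8.
After the shift, demand is qd = 23 - 6p and supply is qs = 2p + 5.
Setting them equal: 23 - 6p = 2p + 5 → 18 = 8p, so p = 2.25 and q = 9.5.
Δp = 2.25 − 4 = -1.75.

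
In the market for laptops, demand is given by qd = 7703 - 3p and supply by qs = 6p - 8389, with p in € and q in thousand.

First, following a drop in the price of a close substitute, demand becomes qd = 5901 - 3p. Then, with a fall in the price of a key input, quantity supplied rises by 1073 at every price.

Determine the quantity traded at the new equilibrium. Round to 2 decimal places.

1495.33

Before the shock: 7703 - 3p = 6p - 8389 ⇒ 16092 = 9p ⇒ p = 1788, q = 2339.
The shock moves the curves to qd = 5901 - 3p and qs = 6p - 7316.
Setting them equal: 5901 - 3p = 6p - 7316 → 13217 = 9p, so p = 13217/9 ≈ 1468.5556 and q = 4486/3 ≈ 1495.3333.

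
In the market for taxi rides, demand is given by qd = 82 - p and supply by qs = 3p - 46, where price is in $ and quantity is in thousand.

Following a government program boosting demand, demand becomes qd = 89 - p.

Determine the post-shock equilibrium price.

Initially, 82 - p = 3p - 46, so 128 = 4p and p = 32, q = 50.
After the shift, demand is qd = 89 - p and supply is qs = 3p - 46.
Equate the new curves: 89 - p = 3p - 46, giving 135 = 4p, p = 33.75, q = 55.25.

33.75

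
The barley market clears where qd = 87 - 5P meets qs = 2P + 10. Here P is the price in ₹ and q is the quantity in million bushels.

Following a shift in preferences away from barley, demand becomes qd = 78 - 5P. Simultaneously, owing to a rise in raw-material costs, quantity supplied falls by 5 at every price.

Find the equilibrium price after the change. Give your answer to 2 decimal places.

Initially, 87 - 5P = 2P + 10, so 77 = 7P and P = 11, q = 32.
The new curves are qd = 78 - 5P (demand) and qs = 2P + 5 (supply).
New equilibrium: 78 - 5P = 2P + 5 ⇒ 73 = 7P ⇒ P = 73/7 ≈ 10.4286, q = 181/7 ≈ 25.8571.

10.43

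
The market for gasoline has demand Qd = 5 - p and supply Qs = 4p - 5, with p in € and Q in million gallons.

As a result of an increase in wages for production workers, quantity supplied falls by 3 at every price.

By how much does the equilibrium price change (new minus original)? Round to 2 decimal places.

+0.60

Initially, 5 - p = 4p - 5, so 10 = 5p and p = 2, Q = 3.
With the change applied: demand Qd = 5 - p, supply Qs = 4p - 8.
Equate the new curves: 5 - p = 4p - 8, giving 13 = 5p, p = 2.6, Q = 2.4.
Δp = 2.6 − 2 = +0.60.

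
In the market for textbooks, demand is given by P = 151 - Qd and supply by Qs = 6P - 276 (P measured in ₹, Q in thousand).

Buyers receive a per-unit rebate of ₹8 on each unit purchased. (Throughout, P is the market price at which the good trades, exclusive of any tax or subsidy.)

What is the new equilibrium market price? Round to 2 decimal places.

62.14

Initially, 151 - P = 6P - 276, so 427 = 7P and P = 61, Q = 90.
Since buyers' out-of-pocket price is the market price minus the rebate, the effective demand curve becomes Qd = 159 - P.
New equilibrium: 159 - P = 6P - 276 ⇒ 435 = 7P ⇒ P = 435/7 ≈ 62.1429, Q = 678/7 ≈ 96.8571.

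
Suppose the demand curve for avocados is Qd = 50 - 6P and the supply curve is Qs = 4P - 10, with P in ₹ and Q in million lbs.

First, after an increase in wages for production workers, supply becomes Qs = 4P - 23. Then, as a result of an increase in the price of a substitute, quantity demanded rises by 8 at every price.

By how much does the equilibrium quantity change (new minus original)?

Solve the original market: 50 - 6P = 4P - 10, hence P = 6 and Q = 14.
The shock moves the curves to Qd = 58 - 6P and Qs = 4P - 23.
Clearing the new market: 58 - 6P = 4P - 23, so P = 8.1 and Q = 9.4.
ΔQ = 9.4 − 14 = -4.6.

-4.6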